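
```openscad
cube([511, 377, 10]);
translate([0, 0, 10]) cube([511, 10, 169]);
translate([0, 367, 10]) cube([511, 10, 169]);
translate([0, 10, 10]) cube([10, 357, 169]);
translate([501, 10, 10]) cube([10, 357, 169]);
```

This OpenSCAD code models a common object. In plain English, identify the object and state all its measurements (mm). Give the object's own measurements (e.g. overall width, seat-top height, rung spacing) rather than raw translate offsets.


An open-topped rectangular box: outside dimensions 511×377×179 mm, with a uniform wall and base thickness of 10 mm. The base is a full 511×377 slab on the floor; four walls sit on top of the base. The front and back walls (the −y and +y sides) span the full width; the two side walls fit between them.


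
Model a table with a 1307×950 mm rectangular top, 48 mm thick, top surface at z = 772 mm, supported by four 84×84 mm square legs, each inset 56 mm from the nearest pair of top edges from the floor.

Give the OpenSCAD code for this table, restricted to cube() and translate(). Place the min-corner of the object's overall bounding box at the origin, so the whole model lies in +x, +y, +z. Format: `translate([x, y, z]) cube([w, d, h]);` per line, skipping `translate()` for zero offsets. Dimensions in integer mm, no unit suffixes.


// leg_h = 772 - 48 = 724
translate([0, 0, 724]) cube([1307, 950, 48]);
translate([56, 56, 0]) cube([84, 84, 724]);
translate([1167, 56, 0]) cube([84, 84, 724]);
translate([56, 810, 0]) cube([84, 84, 724]);
translate([1167, 810, 0]) cube([84, 84, 724]);


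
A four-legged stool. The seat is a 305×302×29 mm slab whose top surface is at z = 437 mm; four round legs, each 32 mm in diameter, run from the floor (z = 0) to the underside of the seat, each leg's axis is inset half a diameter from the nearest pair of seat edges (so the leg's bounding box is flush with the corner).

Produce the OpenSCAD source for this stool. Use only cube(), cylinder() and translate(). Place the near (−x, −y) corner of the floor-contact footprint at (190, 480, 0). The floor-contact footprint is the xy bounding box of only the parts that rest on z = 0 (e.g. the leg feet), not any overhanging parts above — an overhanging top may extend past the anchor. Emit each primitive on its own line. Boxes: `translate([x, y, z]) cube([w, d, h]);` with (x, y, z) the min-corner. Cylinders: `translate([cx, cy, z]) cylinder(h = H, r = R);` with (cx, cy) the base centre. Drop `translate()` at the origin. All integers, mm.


// leg_h = 437 - 29 = 408
translate([190, 480, 408]) cube([305, 302, 29]);
translate([206, 496, 0]) cylinder(h = 408, r = 16);
translate([479, 496, 0]) cylinder(h = 408, r = 16);
translate([206, 766, 0]) cylinder(h = 408, r = 16);
translate([479, 766, 0]) cylinder(h = 408, r = 16);


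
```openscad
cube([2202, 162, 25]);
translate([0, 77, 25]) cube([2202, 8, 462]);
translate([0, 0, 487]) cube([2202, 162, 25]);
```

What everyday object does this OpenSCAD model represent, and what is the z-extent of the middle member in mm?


An I-beam. The web height is 462 mm.

Two wide flanges with a thin centred web — an I-beam. Overall 512 mm minus two 25 mm flanges gives a web of 512 − 2·25 = 462 mm.


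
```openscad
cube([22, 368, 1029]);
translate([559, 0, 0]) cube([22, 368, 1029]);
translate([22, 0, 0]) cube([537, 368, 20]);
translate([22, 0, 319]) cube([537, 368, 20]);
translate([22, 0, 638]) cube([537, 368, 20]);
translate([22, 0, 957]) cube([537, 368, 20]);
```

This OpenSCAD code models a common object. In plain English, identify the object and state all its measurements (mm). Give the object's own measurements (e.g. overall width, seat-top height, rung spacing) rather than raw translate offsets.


An open bookshelf. Two side panels, each 22 mm thick, 368 mm deep and 1029 mm tall, stand 581 mm apart (outside-to-outside). Between them sit 4 shelves, each 20 mm thick and 368 mm deep, spanning the full gap between the sides. The bottom shelf rests on the floor (its underside at z = 0) and the clear gap between one shelf's top and the next shelf's underside is 299 mm.


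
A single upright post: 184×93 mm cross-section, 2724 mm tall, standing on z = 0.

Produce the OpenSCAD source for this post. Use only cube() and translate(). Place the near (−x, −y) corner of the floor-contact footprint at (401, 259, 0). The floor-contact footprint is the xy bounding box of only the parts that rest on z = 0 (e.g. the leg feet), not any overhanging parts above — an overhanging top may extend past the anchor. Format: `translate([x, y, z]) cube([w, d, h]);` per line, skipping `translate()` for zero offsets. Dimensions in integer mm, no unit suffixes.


translate([401, 259, 0]) cube([184, 93, 2724]);


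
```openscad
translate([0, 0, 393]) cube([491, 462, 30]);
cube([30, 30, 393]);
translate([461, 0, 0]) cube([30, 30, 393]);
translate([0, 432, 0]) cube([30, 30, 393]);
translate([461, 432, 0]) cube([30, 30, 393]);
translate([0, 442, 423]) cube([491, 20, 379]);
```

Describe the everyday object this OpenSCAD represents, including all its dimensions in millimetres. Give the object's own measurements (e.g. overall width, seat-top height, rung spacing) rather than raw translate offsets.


A chair. The seat is a 491×462×30 mm slab with its top at z = 423 mm, on four 30×30 mm corner legs (flush with the seat edges, standing on z = 0). A flat backrest 20 mm thick, 379 mm tall, spans the full seat width and rises from the seat top along its +y edge, rear face flush with the rear of the seat.


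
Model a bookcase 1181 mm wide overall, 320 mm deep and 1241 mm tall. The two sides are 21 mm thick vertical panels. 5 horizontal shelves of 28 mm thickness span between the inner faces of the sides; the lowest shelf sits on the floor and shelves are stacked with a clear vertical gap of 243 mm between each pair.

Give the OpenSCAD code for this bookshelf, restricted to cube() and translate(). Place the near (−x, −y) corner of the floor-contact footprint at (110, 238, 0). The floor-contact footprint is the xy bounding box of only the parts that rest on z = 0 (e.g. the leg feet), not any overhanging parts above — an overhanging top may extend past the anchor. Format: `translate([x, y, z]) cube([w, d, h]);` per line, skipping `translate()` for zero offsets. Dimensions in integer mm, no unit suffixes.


translate([110, 238, 0]) cube([21, 320, 1241]);
translate([1270, 238, 0]) cube([21, 320, 1241]);
translate([131, 238, 0]) cube([1139, 320, 28]);
translate([131, 238, 271]) cube([1139, 320, 28]);
translate([131, 238, 542]) cube([1139, 320, 28]);
translate([131, 238, 813]) cube([1139, 320, 28]);
translate([131, 238, 1084]) cube([1139, 320, 28]);


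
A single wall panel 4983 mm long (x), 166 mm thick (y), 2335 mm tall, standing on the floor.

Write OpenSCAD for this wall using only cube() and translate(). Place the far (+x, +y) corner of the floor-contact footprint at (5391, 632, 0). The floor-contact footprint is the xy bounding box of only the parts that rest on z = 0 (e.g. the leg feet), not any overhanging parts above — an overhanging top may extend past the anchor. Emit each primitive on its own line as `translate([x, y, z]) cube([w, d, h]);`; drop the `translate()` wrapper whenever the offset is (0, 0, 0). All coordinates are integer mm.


translate([408, 466, 0]) cube([4983, 166, 2335]);


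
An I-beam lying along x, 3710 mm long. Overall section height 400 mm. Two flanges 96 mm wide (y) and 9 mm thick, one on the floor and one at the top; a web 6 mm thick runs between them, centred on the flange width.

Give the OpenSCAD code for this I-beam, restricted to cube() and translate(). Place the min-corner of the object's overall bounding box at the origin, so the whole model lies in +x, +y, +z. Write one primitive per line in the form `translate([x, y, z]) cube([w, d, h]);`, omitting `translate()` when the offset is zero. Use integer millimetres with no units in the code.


cube([3710, 96, 9]);
translate([0, 45, 9]) cube([3710, 6, 382]);
translate([0, 0, 391]) cube([3710, 96, 9]);


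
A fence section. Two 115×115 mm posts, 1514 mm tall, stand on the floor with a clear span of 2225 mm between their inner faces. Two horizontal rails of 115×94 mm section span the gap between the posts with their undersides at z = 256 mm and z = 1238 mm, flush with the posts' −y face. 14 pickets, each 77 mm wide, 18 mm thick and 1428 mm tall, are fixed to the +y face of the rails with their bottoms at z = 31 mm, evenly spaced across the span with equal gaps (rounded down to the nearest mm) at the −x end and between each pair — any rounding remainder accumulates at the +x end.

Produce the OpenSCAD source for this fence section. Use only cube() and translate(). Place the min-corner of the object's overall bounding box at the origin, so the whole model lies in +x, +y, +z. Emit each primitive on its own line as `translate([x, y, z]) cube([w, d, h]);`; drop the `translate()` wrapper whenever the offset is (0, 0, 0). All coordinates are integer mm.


cube([115, 115, 1514]);
translate([2340, 0, 0]) cube([115, 115, 1514]);
translate([115, 0, 256]) cube([2225, 115, 94]);
translate([115, 0, 1238]) cube([2225, 115, 94]);
translate([191, 115, 31]) cube([77, 18, 1428]);
translate([344, 115, 31]) cube([77, 18, 1428]);
translate([497, 115, 31]) cube([77, 18, 1428]);
translate([650, 115, 31]) cube([77, 18, 1428]);
translate([803, 115, 31]) cube([77, 18, 1428]);
translate([956, 115, 31]) cube([77, 18, 1428]);
translate([1109, 115, 31]) cube([77, 18, 1428]);
translate([1262, 115, 31]) cube([77, 18, 1428]);
translate([1415, 115, 31]) cube([77, 18, 1428]);
translate([1568, 115, 31]) cube([77, 18, 1428]);
translate([1721, 115, 31]) cube([77, 18, 1428]);
translate([1874, 115, 31]) cube([77, 18, 1428]);
translate([2027, 115, 31]) cube([77, 18, 1428]);
translate([2180, 115, 31]) cube([77, 18, 1428]);


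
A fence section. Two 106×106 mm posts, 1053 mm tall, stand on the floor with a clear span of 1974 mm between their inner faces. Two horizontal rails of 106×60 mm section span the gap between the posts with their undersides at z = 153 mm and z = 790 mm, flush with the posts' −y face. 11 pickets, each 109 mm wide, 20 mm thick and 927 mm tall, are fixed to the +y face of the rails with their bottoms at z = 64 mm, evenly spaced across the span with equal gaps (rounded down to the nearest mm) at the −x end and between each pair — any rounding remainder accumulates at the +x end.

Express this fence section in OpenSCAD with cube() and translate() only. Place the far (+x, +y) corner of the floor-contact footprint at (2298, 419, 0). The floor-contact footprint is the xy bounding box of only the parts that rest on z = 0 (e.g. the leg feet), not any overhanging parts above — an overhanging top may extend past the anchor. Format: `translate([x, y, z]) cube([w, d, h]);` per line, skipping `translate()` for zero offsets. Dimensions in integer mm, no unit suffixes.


translate([112, 313, 0]) cube([106, 106, 1053]);
translate([2192, 313, 0]) cube([106, 106, 1053]);
translate([218, 313, 153]) cube([1974, 106, 60]);
translate([218, 313, 790]) cube([1974, 106, 60]);
translate([282, 419, 64]) cube([109, 20, 927]);
translate([455, 419, 64]) cube([109, 20, 927]);
translate([628, 419, 64]) cube([109, 20, 927]);
translate([801, 419, 64]) cube([109, 20, 927]);
translate([974, 419, 64]) cube([109, 20, 927]);
translate([1147, 419, 64]) cube([109, 20, 927]);
translate([1320, 419, 64]) cube([109, 20, 927]);
translate([1493, 419, 64]) cube([109, 20, 927]);
translate([1666, 419, 64]) cube([109, 20, 927]);
translate([1839, 419, 64]) cube([109, 20, 927]);
translate([2012, 419, 64]) cube([109, 20, 927]);


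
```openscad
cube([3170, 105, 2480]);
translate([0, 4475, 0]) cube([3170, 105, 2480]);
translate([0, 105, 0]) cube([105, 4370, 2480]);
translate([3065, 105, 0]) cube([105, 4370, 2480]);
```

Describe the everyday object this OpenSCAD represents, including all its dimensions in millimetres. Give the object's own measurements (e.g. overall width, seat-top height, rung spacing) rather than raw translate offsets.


The wall frame of a small rectangular building: four walls, each 2480 mm tall and 105 mm thick, enclosing a footprint 3170 mm (x) by 4580 mm (y) outside-to-outside, with no floor or roof. The front and back walls (the −y and +y sides) span the full width; the two side walls fit between them.


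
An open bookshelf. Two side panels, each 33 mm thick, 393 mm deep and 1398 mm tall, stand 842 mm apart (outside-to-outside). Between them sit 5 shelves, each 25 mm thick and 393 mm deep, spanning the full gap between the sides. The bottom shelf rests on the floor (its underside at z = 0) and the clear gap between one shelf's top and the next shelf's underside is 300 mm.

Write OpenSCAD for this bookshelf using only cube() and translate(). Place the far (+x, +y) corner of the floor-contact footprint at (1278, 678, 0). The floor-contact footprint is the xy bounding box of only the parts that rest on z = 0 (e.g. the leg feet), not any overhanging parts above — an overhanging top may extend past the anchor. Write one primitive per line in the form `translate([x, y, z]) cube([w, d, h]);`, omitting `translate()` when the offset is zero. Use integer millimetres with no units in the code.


translate([436, 285, 0]) cube([33, 393, 1398]);
translate([1245, 285, 0]) cube([33, 393, 1398]);
translate([469, 285, 0]) cube([776, 393, 25]);
translate([469, 285, 325]) cube([776, 393, 25]);
translate([469, 285, 650]) cube([776, 393, 25]);
translate([469, 285, 975]) cube([776, 393, 25]);
translate([469, 285, 1300]) cube([776, 393, 25]);


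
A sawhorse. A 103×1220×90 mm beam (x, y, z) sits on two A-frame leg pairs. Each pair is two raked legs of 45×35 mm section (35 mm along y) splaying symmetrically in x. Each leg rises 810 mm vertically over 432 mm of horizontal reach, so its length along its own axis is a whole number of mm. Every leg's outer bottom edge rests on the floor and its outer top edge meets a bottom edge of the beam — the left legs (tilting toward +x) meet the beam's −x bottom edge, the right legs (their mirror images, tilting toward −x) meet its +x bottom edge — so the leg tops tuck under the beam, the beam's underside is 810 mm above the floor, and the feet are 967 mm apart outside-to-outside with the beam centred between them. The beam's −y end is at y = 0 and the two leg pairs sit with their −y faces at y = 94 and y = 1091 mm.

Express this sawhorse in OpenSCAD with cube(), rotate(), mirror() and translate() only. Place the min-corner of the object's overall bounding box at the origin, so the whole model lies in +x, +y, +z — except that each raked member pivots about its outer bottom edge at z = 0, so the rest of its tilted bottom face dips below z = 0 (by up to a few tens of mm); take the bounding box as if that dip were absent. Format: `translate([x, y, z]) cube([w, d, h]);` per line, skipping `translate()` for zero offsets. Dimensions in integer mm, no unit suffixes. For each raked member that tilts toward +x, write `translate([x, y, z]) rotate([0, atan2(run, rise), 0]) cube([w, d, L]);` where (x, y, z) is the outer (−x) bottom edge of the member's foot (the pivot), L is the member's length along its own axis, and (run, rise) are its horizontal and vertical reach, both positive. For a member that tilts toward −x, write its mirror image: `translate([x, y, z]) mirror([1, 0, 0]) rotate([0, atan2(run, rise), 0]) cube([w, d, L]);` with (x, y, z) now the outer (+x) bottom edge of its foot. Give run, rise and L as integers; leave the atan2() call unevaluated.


translate([432, 0, 810]) cube([103, 1220, 90]);
translate([0, 94, 0]) rotate([0, atan2(432, 810), 0]) cube([45, 35, 918]);
translate([967, 94, 0]) mirror([1, 0, 0]) rotate([0, atan2(432, 810), 0]) cube([45, 35, 918]);
translate([0, 1091, 0]) rotate([0, atan2(432, 810), 0]) cube([45, 35, 918]);
translate([967, 1091, 0]) mirror([1, 0, 0]) rotate([0, atan2(432, 810), 0]) cube([45, 35, 918]);


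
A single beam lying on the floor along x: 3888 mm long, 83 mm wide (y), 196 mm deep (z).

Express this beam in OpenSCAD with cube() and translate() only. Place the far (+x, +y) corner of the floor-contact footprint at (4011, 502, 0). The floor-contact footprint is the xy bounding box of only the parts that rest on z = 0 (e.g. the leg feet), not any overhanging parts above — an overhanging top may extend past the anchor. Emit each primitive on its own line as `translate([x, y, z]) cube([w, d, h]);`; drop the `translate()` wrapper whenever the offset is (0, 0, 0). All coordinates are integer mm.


translate([123, 419, 0]) cube([3888, 83, 196]);


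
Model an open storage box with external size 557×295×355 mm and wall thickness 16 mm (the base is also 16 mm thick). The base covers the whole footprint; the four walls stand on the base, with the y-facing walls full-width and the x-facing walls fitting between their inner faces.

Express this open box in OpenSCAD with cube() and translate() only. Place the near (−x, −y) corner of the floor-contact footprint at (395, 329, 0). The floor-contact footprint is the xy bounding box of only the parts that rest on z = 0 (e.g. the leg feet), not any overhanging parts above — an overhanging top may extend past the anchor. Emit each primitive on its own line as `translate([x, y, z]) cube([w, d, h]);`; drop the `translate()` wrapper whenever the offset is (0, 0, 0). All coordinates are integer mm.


translate([395, 329, 0]) cube([557, 295, 16]);
translate([395, 329, 16]) cube([557, 16, 339]);
translate([395, 608, 16]) cube([557, 16, 339]);
translate([395, 345, 16]) cube([16, 263, 339]);
translate([936, 345, 16]) cube([16, 263, 339]);


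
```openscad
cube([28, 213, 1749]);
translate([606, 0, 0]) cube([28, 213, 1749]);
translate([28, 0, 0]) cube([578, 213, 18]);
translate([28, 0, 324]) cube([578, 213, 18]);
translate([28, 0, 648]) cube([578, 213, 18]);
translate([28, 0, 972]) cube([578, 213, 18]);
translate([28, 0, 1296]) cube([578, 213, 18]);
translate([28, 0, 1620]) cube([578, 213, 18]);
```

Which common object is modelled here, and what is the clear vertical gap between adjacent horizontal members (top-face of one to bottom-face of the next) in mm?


A bookshelf. The clear shelf gap is 306 mm.

Two tall side panels with 6 horizontal boards between them — a bookshelf. The first two shelf undersides are at z = 0 and z = 324; with shelf thickness 18, the clear gap is 324 − 0 − 18 = 306 mm.


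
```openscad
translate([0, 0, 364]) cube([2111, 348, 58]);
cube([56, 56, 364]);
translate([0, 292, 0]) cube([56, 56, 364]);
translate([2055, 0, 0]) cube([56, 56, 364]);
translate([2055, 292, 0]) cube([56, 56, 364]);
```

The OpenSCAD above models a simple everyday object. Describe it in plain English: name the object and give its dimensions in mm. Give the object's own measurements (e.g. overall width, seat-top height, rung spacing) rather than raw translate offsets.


A bench: a 2111×348 mm seat slab, 58 mm thick, top at z = 422 mm, on four 56×56 mm square legs flush with the seat corners and standing on z = 0.


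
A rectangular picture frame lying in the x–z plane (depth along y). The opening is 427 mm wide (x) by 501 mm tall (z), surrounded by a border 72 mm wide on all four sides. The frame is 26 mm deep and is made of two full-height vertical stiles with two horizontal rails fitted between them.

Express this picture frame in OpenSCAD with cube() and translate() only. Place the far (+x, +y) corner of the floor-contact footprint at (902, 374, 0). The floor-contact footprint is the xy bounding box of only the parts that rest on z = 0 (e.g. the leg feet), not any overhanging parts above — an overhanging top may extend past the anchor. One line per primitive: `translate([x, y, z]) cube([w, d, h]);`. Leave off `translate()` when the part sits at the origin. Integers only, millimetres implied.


translate([331, 348, 0]) cube([72, 26, 645]);
translate([830, 348, 0]) cube([72, 26, 645]);
translate([403, 348, 0]) cube([427, 26, 72]);
translate([403, 348, 573]) cube([427, 26, 72]);


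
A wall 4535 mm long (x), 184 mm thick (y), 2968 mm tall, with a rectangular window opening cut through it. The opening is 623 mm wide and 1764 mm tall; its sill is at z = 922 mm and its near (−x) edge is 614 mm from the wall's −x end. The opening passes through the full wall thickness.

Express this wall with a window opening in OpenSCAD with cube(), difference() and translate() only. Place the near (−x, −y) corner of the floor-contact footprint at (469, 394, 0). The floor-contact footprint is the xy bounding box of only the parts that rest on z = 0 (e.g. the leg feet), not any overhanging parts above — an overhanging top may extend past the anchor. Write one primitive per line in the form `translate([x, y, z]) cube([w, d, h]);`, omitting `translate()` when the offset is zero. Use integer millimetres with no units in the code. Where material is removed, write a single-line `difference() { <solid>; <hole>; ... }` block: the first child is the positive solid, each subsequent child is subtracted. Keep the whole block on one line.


difference() { translate([469, 394, 0]) cube([4535, 184, 2968]); translate([1083, 394, 922]) cube([623, 184, 1764]); }


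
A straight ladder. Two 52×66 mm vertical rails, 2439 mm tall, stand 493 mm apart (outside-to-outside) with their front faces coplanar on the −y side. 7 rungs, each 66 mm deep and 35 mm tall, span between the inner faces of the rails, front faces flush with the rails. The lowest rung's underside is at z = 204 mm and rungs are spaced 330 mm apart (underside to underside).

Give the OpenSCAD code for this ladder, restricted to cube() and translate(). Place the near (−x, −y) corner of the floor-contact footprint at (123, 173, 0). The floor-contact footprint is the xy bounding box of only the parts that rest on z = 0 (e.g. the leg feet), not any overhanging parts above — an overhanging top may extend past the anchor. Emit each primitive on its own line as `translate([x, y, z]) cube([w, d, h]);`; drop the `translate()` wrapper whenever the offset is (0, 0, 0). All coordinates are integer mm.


// rung span = 493 - 2*52 = 389
// rung[k] z = 204 + k*330
translate([123, 173, 0]) cube([52, 66, 2439]);
translate([564, 173, 0]) cube([52, 66, 2439]);
translate([175, 173, 204]) cube([389, 66, 35]);
translate([175, 173, 534]) cube([389, 66, 35]);
translate([175, 173, 864]) cube([389, 66, 35]);
translate([175, 173, 1194]) cube([389, 66, 35]);
translate([175, 173, 1524]) cube([389, 66, 35]);
translate([175, 173, 1854]) cube([389, 66, 35]);
translate([175, 173, 2184]) cube([389, 66, 35]);


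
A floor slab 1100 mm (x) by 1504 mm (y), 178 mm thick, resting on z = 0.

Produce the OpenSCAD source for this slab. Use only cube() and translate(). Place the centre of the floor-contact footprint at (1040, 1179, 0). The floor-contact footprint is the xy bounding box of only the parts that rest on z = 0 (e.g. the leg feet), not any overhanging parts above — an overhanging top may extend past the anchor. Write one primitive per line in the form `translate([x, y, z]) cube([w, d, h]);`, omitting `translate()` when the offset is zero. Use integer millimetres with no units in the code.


translate([490, 427, 0]) cube([1100, 1504, 178]);


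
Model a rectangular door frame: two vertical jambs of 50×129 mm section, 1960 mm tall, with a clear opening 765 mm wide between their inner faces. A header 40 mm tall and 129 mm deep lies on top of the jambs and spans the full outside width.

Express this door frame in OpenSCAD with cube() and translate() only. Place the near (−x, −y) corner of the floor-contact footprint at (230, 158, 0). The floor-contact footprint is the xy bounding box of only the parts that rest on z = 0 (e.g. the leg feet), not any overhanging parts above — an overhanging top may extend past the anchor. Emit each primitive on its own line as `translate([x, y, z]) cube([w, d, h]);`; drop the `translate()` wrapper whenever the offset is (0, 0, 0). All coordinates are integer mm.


translate([230, 158, 0]) cube([50, 129, 1960]);
translate([1045, 158, 0]) cube([50, 129, 1960]);
translate([230, 158, 1960]) cube([865, 129, 40]);


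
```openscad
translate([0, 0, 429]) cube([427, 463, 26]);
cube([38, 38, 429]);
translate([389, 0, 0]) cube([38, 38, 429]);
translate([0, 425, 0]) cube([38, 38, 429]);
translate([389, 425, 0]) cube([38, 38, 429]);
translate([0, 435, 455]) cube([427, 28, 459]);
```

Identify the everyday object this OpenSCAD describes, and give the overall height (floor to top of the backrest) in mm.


A chair. The overall height is 914 mm.

A slab on four corner posts with a tall panel at the back — a chair. The seat slab sits at z = 429 with thickness 26, and the 459 mm backrest starts at the seat top, so the overall height is 429 + 26 + 459 = 914 mm.


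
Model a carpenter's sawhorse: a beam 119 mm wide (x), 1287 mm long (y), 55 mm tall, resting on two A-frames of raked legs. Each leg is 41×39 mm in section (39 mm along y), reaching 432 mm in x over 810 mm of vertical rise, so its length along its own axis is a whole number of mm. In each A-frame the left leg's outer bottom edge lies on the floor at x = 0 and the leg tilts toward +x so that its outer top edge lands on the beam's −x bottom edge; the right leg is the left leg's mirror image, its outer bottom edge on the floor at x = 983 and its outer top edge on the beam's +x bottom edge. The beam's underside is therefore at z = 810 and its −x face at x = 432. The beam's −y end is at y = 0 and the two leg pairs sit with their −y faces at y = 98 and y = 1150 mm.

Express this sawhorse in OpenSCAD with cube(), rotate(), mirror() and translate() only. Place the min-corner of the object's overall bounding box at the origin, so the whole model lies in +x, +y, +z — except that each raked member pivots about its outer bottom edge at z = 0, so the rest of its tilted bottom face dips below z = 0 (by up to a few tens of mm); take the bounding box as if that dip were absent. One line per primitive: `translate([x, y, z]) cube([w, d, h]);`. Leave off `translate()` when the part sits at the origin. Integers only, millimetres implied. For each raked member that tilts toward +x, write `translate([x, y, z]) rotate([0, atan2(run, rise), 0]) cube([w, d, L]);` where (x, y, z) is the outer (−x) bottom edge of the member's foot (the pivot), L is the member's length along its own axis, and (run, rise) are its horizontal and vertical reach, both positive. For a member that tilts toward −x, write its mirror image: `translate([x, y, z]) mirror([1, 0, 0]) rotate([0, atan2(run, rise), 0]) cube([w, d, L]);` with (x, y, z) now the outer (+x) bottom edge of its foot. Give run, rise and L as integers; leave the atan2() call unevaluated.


translate([432, 0, 810]) cube([119, 1287, 55]);
translate([0, 98, 0]) rotate([0, atan2(432, 810), 0]) cube([41, 39, 918]);
translate([983, 98, 0]) mirror([1, 0, 0]) rotate([0, atan2(432, 810), 0]) cube([41, 39, 918]);
translate([0, 1150, 0]) rotate([0, atan2(432, 810), 0]) cube([41, 39, 918]);
translate([983, 1150, 0]) mirror([1, 0, 0]) rotate([0, atan2(432, 810), 0]) cube([41, 39, 918]);


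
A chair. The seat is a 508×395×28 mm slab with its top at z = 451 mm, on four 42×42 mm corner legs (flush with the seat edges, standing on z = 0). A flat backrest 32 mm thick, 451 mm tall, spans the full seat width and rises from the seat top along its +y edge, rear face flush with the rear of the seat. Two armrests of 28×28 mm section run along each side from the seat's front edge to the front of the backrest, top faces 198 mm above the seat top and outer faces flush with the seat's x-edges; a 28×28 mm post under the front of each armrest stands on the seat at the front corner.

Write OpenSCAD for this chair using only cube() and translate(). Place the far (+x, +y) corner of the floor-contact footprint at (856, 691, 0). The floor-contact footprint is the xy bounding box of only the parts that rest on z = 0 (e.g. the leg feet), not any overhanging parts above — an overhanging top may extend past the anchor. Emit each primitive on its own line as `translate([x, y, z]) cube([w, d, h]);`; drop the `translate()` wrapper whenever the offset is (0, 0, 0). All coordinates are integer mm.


// leg_h = 451 - 28 = 423
// arm post h = 198 - 28 = 170
translate([348, 296, 423]) cube([508, 395, 28]);
translate([348, 296, 0]) cube([42, 42, 423]);
translate([814, 296, 0]) cube([42, 42, 423]);
translate([348, 649, 0]) cube([42, 42, 423]);
translate([814, 649, 0]) cube([42, 42, 423]);
translate([348, 659, 451]) cube([508, 32, 451]);
translate([348, 296, 621]) cube([28, 363, 28]);
translate([828, 296, 621]) cube([28, 363, 28]);
translate([348, 296, 451]) cube([28, 28, 170]);
translate([828, 296, 451]) cube([28, 28, 170]);


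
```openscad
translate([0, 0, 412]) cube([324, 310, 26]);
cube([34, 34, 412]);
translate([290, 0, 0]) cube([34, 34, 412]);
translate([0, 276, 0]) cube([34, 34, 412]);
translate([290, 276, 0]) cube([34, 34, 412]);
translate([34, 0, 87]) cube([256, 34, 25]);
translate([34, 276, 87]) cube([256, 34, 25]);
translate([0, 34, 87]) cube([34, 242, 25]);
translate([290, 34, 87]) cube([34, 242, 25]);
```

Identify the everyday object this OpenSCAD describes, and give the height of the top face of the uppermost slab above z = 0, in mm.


A stool. The seat height is 438 mm.

A 324×310×26 slab at z = 412 on four corner posts — a stool. The seat top is 412 + 26 = 438 mm.


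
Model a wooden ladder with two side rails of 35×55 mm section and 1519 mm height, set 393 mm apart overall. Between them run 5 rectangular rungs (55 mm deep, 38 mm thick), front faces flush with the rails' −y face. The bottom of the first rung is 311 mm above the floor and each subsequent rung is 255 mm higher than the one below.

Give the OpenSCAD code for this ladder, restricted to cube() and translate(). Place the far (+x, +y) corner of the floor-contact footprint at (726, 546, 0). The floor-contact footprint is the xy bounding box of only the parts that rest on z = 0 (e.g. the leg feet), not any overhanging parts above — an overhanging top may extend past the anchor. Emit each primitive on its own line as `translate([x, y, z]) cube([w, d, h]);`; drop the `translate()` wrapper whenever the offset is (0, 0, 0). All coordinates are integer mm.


// rung span = 393 - 2*35 = 323
// rung[k] z = 311 + k*255
translate([333, 491, 0]) cube([35, 55, 1519]);
translate([691, 491, 0]) cube([35, 55, 1519]);
translate([368, 491, 311]) cube([323, 55, 38]);
translate([368, 491, 566]) cube([323, 55, 38]);
translate([368, 491, 821]) cube([323, 55, 38]);
translate([368, 491, 1076]) cube([323, 55, 38]);
translate([368, 491, 1331]) cube([323, 55, 38]);


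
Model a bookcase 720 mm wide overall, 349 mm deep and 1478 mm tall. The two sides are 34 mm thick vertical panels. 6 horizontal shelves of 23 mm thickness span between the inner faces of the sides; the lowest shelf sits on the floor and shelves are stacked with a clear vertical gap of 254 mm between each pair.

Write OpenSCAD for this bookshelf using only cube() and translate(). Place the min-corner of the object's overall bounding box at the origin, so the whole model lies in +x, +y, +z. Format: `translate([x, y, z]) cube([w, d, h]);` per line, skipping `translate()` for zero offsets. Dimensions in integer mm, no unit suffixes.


cube([34, 349, 1478]);
translate([686, 0, 0]) cube([34, 349, 1478]);
translate([34, 0, 0]) cube([652, 349, 23]);
translate([34, 0, 277]) cube([652, 349, 23]);
translate([34, 0, 554]) cube([652, 349, 23]);
translate([34, 0, 831]) cube([652, 349, 23]);
translate([34, 0, 1108]) cube([652, 349, 23]);
translate([34, 0, 1385]) cube([652, 349, 23]);


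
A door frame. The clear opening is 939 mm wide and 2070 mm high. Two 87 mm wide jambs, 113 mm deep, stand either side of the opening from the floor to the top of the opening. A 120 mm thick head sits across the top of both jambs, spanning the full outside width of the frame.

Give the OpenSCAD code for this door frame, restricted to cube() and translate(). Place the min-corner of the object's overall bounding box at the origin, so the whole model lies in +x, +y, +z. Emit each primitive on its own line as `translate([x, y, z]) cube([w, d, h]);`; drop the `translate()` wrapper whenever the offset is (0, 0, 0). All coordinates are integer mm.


cube([87, 113, 2070]);
translate([1026, 0, 0]) cube([87, 113, 2070]);
translate([0, 0, 2070]) cube([1113, 113, 120]);


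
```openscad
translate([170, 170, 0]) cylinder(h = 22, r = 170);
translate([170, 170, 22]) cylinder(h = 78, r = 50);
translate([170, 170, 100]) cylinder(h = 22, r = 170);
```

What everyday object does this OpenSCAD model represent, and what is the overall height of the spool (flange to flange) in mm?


A spool. The overall height is 122 mm.

Three coaxial cylinders, large–small–large — a spool. Two 22 mm flanges and a 78 mm core give 22 + 78 + 22 = 122 mm.


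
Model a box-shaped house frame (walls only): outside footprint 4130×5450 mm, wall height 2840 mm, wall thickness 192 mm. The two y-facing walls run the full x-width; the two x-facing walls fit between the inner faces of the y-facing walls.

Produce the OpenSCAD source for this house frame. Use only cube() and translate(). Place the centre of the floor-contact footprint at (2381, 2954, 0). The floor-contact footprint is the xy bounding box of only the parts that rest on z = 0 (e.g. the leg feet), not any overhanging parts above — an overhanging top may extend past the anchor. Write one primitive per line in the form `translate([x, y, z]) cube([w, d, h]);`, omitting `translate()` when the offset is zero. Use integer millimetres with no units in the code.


translate([316, 229, 0]) cube([4130, 192, 2840]);
translate([316, 5487, 0]) cube([4130, 192, 2840]);
translate([316, 421, 0]) cube([192, 5066, 2840]);
translate([4254, 421, 0]) cube([192, 5066, 2840]);


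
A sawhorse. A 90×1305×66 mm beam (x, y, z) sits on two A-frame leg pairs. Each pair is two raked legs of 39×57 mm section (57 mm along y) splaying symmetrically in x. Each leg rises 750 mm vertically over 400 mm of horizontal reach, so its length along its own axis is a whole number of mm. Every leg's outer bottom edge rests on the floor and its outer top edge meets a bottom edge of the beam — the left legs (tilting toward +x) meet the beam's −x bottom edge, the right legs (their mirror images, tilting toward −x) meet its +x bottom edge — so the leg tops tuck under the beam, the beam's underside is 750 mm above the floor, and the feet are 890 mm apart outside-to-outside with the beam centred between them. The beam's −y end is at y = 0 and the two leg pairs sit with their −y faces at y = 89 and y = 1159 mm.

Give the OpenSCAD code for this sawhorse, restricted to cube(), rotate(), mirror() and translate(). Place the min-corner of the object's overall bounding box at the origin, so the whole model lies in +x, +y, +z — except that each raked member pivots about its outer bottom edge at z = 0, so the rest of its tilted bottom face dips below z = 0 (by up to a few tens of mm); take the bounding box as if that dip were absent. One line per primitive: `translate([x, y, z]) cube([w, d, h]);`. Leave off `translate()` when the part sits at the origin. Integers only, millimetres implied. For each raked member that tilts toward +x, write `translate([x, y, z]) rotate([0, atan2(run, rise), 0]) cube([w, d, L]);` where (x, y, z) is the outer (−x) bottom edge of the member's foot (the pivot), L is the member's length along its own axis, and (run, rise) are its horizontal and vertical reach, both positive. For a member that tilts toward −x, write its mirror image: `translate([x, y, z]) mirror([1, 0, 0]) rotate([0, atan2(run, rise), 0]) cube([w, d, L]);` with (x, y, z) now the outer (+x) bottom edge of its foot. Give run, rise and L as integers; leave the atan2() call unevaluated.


// leg length = √(400² + 750²) = 850
// right-leg outer foot x = 2·400 + 90 = 890
// beam min-corner = (400, 0, 750)
translate([400, 0, 750]) cube([90, 1305, 66]);
translate([0, 89, 0]) rotate([0, atan2(400, 750), 0]) cube([39, 57, 850]);
translate([890, 89, 0]) mirror([1, 0, 0]) rotate([0, atan2(400, 750), 0]) cube([39, 57, 850]);
translate([0, 1159, 0]) rotate([0, atan2(400, 750), 0]) cube([39, 57, 850]);
translate([890, 1159, 0]) mirror([1, 0, 0]) rotate([0, atan2(400, 750), 0]) cube([39, 57, 850]);


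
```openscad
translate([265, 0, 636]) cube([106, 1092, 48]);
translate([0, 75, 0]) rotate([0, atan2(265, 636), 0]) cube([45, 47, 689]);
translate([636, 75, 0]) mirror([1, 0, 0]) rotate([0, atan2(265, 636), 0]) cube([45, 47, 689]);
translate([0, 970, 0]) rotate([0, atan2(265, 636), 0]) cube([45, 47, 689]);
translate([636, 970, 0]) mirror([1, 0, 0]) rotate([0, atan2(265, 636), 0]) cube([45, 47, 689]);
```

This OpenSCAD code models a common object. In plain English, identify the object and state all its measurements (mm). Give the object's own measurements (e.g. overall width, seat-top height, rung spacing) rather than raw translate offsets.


A sawhorse. A 106×1092×48 mm beam (x, y, z) sits on two A-frame leg pairs. Each pair is two raked legs of 45×47 mm section (47 mm along y) splaying symmetrically in x. Each leg rises 636 mm vertically over 265 mm of horizontal reach and is 689 mm long along its own axis. Every leg's outer bottom edge rests on the floor and its outer top edge meets a bottom edge of the beam — the left legs (tilting toward +x) meet the beam's −x bottom edge, the right legs (their mirror images, tilting toward −x) meet its +x bottom edge — so the leg tops tuck under the beam, the beam's underside is 636 mm above the floor, and the feet are 636 mm apart outside-to-outside with the beam centred between them. The two leg pairs are set in 75 mm from either end of the beam.


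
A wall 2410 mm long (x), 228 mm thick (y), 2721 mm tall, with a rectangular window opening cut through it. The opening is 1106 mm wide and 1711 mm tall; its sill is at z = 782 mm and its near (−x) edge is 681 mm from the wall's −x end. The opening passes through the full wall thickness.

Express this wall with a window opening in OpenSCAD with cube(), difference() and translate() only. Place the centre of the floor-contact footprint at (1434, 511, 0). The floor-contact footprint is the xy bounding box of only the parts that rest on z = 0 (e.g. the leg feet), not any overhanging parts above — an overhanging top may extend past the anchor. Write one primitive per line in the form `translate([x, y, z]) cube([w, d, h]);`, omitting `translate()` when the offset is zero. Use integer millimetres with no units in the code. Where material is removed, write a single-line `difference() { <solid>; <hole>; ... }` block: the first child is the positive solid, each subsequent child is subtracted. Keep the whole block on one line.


difference() { translate([229, 397, 0]) cube([2410, 228, 2721]); translate([910, 397, 782]) cube([1106, 228, 1711]); }


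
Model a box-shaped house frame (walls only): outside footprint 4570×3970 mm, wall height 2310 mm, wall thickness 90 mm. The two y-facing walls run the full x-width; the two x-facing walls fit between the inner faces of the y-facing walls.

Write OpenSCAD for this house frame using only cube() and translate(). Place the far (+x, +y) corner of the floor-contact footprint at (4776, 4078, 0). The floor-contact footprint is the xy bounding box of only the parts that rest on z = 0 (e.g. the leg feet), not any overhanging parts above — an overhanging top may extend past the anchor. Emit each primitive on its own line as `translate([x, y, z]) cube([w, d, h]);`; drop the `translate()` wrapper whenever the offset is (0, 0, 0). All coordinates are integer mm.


translate([206, 108, 0]) cube([4570, 90, 2310]);
translate([206, 3988, 0]) cube([4570, 90, 2310]);
translate([206, 198, 0]) cube([90, 3790, 2310]);
translate([4686, 198, 0]) cube([90, 3790, 2310]);


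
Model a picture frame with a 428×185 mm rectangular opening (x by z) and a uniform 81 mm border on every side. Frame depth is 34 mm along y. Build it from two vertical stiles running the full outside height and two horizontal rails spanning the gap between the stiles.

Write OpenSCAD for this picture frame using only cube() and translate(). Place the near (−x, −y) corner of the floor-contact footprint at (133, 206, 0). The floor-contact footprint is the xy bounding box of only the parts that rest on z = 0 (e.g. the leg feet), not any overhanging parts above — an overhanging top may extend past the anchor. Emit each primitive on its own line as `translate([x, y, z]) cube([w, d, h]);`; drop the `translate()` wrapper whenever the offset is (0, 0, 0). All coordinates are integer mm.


translate([133, 206, 0]) cube([81, 34, 347]);
translate([642, 206, 0]) cube([81, 34, 347]);
translate([214, 206, 0]) cube([428, 34, 81]);
translate([214, 206, 266]) cube([428, 34, 81]);
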